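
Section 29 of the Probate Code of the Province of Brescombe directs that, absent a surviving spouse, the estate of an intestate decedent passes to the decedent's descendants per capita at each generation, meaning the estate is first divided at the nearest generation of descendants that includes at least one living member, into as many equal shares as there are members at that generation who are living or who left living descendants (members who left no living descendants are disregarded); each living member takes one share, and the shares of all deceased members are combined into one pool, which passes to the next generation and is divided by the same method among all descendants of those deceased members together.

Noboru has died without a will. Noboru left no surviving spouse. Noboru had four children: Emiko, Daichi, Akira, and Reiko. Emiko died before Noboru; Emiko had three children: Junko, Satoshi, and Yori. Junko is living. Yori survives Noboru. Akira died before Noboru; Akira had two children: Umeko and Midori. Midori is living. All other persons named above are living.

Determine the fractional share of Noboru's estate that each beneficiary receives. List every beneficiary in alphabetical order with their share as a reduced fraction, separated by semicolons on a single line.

Daichi 1/4; Junko 1/10; Midori 1/10; Reiko 1/4; Satoshi 1/10; Umeko 1/10; Yori 1/10

There is no surviving spouse, so the entire estate passes to Noboru's descendants per capita at each generation.
At generation 1 (Emiko, Daichi, Akira, Reiko) there are 4 shares of (1)/4 = 1/4 each.
Living: Daichi and Reiko — each takes 1/4.
Deceased: Emiko and Akira. Their combined 1/2 is pooled and carried to generation 2.
At generation 2 (Junko, Satoshi, Yori, Umeko, Midori) there are 5 shares of (1/2)/5 = 1/10 each.
Living: Junko, Satoshi, Yori, Umeko, and Midori — each takes 1/10.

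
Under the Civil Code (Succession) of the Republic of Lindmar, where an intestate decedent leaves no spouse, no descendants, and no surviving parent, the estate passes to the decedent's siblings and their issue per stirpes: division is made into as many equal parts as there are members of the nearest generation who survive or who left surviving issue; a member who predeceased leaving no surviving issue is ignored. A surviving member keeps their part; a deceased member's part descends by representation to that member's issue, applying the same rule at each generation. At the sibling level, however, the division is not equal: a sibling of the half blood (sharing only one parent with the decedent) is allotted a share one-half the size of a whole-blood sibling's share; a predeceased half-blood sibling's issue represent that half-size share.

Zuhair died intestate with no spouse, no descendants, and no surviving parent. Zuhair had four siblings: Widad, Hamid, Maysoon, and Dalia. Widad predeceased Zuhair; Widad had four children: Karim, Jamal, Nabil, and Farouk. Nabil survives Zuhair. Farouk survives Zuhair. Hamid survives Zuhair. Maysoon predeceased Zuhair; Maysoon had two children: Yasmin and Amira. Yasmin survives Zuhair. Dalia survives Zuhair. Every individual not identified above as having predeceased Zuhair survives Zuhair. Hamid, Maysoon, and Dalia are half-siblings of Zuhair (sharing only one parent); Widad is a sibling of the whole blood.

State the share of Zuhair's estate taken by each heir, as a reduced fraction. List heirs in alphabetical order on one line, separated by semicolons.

Amira 1/10; Dalia 1/5; Farouk 1/10; Hamid 1/5; Jamal 1/10; Karim 1/10; Nabil 1/10; Yasmin 1/10

No spouse, descendants, or parent survives, so the estate passes to Zuhair's siblings per stirpes.
Half-blood siblings count for one-half the weight of whole-blood siblings at the initial division.
Dividing 1 in proportion to weights (total weight 5/2): Widad (weight 1) → 2/5; Hamid (weight 1/2) → 1/5; Maysoon (weight 1/2) → 1/5; Dalia (weight 1/2) → 1/5.
Widad predeceased; the 2/5 allotted to Widad's branch passes to Widad's issue by representation.
The 2/5 is divided into 4 equal shares of 1/10 among Karim, Jamal, Nabil, Farouk.
Karim is living and takes 1/10.
Jamal is living and takes 1/10.
Nabil is living and takes 1/10.
Farouk is living and takes 1/10.
Hamid is living and takes 1/5.
Maysoon predeceased; the 1/5 allotted to Maysoon's branch passes to Maysoon's issue by representation.
The 1/5 is divided into 2 equal shares of 1/10 among Yasmin, Amira.
Yasmin is living and takes 1/10.
Amira is living and takes 1/10.
Dalia is living and takes 1/5.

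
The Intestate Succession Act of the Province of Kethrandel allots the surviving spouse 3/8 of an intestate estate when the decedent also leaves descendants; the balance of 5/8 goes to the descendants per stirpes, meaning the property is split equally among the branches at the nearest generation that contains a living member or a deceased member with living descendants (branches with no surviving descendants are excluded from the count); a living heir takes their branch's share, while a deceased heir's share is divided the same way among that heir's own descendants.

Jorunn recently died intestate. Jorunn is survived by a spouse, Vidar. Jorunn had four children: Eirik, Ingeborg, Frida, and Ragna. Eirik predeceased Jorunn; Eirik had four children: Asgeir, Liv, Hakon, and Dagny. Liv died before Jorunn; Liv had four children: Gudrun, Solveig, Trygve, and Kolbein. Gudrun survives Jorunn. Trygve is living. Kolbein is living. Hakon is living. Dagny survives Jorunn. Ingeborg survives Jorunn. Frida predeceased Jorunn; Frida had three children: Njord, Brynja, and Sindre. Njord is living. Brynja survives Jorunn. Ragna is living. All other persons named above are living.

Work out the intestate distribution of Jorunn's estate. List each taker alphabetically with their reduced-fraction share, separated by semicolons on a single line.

Vidar, as surviving spouse, takes 3/8.
The remaining 5/8 passes to Jorunn's descendants per stirpes.
The 5/8 is divided into 4 equal shares of 5/32 among Eirik, Ingeborg, Frida, Ragna.
Eirik predeceased; the 5/32 allotted to Eirik's branch passes to Eirik's issue by representation.
The 5/32 is divided into 4 equal shares of 5/128 among Asgeir, Liv, Hakon, Dagny.
Asgeir is living and takes 5/128.
Liv predeceased; the 5/128 allotted to Liv's branch passes to Liv's issue by representation.
The 5/128 is divided into 4 equal shares of 5/512 among Gudrun, Solveig, Trygve, Kolbein.
Gudrun is living and takes 5/512.
Solveig is living and takes 5/512.
Trygve is living and takes 5/512.
Kolbein is living and takes 5/512.
Hakon is living and takes 5/128.
Dagny is living and takes 5/128.
Ingeborg is living and takes 5/32.
Frida predeceased; the 5/32 allotted to Frida's branch passes to Frida's issue by representation.
The 5/32 is divided into 3 equal shares of 5/96 among Njord, Brynja, Sindre.
Njord is living and takes 5/96.
Brynja is living and takes 5/96.
Sindre is living and takes 5/96.
Ragna is living and takes 5/32.

Asgeir 5/128; Brynja 5/96; Dagny 5/128; Gudrun 5/512; Hakon 5/128; Ingeborg 5/32; Kolbein 5/512; Njord 5/96; Ragna 5/32; Sindre 5/96; Solveig 5/512; Trygve 5/512; Vidar 3/8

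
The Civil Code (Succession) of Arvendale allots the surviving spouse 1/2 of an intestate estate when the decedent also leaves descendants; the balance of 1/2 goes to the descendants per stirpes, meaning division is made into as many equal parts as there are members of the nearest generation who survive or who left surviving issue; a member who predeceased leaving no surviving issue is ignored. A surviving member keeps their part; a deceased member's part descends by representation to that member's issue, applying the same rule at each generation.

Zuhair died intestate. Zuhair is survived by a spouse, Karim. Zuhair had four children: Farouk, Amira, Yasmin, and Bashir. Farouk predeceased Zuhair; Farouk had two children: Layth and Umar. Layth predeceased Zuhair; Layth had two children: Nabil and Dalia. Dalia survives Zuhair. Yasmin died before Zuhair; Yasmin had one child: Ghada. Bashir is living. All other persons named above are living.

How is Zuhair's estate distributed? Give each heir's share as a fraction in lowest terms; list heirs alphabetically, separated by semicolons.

Amira 1/8; Bashir 1/8; Dalia 1/32; Ghada 1/8; Karim 1/2; Nabil 1/32; Umar 1/16

Karim, as surviving spouse, takes 1/2.
The remaining 1/2 passes to Zuhair's descendants per stirpes.
The 1/2 is divided into 4 equal shares of 1/8 among Farouk, Amira, Yasmin, Bashir.
Farouk predeceased; the 1/8 allotted to Farouk's branch passes to Farouk's issue by representation.
The 1/8 is divided into 2 equal shares of 1/16 among Layth, Umar.
Layth predeceased; the 1/16 allotted to Layth's branch passes to Layth's issue by representation.
The 1/16 is divided into 2 equal shares of 1/32 among Nabil, Dalia.
Nabil is living and takes 1/32.
Dalia is living and takes 1/32.
Umar is living and takes 1/16.
Amira is living and takes 1/8.
Yasmin predeceased; the 1/8 allotted to Yasmin's branch passes to Yasmin's issue by representation.
Ghada is the sole taker at this level and receives the full 1/8.
Bashir is living and takes 1/8.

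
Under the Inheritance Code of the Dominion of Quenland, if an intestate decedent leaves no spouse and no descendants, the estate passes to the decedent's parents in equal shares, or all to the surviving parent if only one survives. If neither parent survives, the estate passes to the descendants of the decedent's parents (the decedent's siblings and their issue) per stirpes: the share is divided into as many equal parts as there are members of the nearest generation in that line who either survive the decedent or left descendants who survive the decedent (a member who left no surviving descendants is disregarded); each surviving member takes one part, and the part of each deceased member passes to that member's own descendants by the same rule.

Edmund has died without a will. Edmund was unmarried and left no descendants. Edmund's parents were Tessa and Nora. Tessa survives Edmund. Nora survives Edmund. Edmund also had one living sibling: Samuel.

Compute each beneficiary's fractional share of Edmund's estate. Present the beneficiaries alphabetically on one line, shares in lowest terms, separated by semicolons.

Both parents survive, so Tessa and Nora each take 1/2. The siblings take nothing because a surviving parent has priority.

Nora 1/2; Tessa 1/2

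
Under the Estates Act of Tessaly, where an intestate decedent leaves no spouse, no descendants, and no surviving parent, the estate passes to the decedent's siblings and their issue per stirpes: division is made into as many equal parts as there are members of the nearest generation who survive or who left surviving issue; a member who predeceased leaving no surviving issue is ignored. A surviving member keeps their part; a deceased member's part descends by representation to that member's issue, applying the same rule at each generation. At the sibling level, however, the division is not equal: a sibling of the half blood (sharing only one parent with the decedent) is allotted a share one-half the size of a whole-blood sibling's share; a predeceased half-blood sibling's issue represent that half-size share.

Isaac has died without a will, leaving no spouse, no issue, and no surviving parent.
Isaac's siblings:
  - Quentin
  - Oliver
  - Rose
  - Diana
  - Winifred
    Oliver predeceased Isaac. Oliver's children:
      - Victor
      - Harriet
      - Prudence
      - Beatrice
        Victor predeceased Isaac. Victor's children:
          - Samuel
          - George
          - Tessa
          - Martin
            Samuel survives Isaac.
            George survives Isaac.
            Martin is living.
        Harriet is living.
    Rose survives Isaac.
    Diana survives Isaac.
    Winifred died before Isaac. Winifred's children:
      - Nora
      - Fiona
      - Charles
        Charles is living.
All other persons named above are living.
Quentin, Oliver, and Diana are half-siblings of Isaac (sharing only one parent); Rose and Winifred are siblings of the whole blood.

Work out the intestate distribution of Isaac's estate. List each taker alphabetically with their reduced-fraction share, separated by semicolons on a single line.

Beatrice 1/28; Charles 2/21; Diana 1/7; Fiona 2/21; George 1/112; Harriet 1/28; Martin 1/112; Nora 2/21; Prudence 1/28; Quentin 1/7; Rose 2/7; Samuel 1/112; Tessa 1/112

No spouse, descendants, or parent survives, so the estate passes to Isaac's siblings per stirpes.
Half-blood siblings count for one-half the weight of whole-blood siblings at the initial division.
Dividing 1 in proportion to weights (total weight 7/2): Quentin (weight 1/2) → 1/7; Oliver (weight 1/2) → 1/7; Rose (weight 1) → 2/7; Diana (weight 1/2) → 1/7; Winifred (weight 1) → 2/7.
Quentin is living and takes 1/7.
Oliver predeceased; the 1/7 allotted to Oliver's branch passes to Oliver's issue by representation.
The 1/7 is divided into 4 equal shares of 1/28 among Victor, Harriet, Prudence, Beatrice.
Victor predeceased; the 1/28 allotted to Victor's branch passes to Victor's issue by representation.
The 1/28 is divided into 4 equal shares of 1/112 among Samuel, George, Tessa, Martin.
Samuel is living and takes 1/112.
George is living and takes 1/112.
Tessa is living and takes 1/112.
Martin is living and takes 1/112.
Harriet is living and takes 1/28.
Prudence is living and takes 1/28.
Beatrice is living and takes 1/28.
Rose is living and takes 2/7.
Diana is living and takes 1/7.
Winifred predeceased; the 2/7 allotted to Winifred's branch passes to Winifred's issue by representation.
The 2/7 is divided into 3 equal shares of 2/21 among Nora, Fiona, Charles.
Nora is living and takes 2/21.
Fiona is living and takes 2/21.
Charles is living and takes 2/21.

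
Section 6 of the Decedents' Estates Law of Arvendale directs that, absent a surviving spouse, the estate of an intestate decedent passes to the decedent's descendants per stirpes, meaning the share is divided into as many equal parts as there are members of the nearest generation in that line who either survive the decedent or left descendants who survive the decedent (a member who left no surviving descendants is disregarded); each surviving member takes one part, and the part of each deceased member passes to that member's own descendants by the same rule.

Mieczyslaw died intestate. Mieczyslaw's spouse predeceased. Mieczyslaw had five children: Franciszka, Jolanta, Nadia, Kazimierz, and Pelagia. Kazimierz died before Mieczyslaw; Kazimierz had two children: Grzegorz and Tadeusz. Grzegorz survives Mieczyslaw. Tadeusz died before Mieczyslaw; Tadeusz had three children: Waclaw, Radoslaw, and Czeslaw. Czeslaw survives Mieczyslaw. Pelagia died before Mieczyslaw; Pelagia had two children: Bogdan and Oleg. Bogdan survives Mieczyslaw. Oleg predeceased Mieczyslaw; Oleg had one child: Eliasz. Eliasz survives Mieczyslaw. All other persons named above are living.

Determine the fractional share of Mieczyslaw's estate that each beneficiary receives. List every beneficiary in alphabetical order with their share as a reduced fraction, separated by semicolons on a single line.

There is no surviving spouse, so the entire estate passes to Mieczyslaw's descendants per stirpes.
The estate is divided into 5 equal shares of 1/5 among Franciszka, Jolanta, Nadia, Kazimierz, Pelagia.
Franciszka is living and takes 1/5.
Jolanta is living and takes 1/5.
Nadia is living and takes 1/5.
Kazimierz predeceased; the 1/5 allotted to Kazimierz's branch passes to Kazimierz's issue by representation.
The 1/5 is divided into 2 equal shares of 1/10 among Grzegorz, Tadeusz.
Grzegorz is living and takes 1/10.
Tadeusz predeceased; the 1/10 allotted to Tadeusz's branch passes to Tadeusz's issue by representation.
The 1/10 is divided into 3 equal shares of 1/30 among Waclaw, Radoslaw, Czeslaw.
Waclaw is living and takes 1/30.
Radoslaw is living and takes 1/30.
Czeslaw is living and takes 1/30.
Pelagia predeceased; the 1/5 allotted to Pelagia's branch passes to Pelagia's issue by representation.
The 1/5 is divided into 2 equal shares of 1/10 among Bogdan, Oleg.
Bogdan is living and takes 1/10.
Oleg predeceased; the 1/10 allotted to Oleg's branch passes to Oleg's issue by representation.
Eliasz is the sole taker at this level and receives the full 1/10.

Bogdan 1/10; Czeslaw 1/30; Eliasz 1/10; Franciszka 1/5; Grzegorz 1/10; Jolanta 1/5; Nadia 1/5; Radoslaw 1/30; Waclaw 1/30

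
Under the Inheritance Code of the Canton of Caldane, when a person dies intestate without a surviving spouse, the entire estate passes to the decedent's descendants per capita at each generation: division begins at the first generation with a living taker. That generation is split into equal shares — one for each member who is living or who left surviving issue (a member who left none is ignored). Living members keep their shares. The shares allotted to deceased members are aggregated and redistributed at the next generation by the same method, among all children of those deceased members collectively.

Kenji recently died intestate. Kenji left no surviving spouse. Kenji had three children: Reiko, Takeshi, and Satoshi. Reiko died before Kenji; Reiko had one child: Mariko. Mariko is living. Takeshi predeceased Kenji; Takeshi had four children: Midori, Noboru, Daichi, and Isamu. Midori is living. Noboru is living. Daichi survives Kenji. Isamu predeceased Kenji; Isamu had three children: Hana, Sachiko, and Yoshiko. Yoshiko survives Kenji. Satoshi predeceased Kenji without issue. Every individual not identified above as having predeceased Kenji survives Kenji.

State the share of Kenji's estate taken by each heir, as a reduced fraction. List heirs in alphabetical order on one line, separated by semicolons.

Daichi 1/5; Hana 1/15; Mariko 1/5; Midori 1/5; Noboru 1/5; Sachiko 1/15; Yoshiko 1/15

There is no surviving spouse, so the entire estate passes to Kenji's descendants per capita at each generation.
No one at generation 1 (Reiko, Takeshi) is living; moving to the next generation.
At generation 2 (Mariko, Midori, Noboru, Daichi, Isamu) there are 5 shares of (1)/5 = 1/5 each.
Living: Mariko, Midori, Noboru, and Daichi — each takes 1/5.
Deceased: Isamu. That 1/5 share is carried to generation 3.
At generation 3 (Hana, Sachiko, Yoshiko) there are 3 shares of (1/5)/3 = 1/15 each.
Living: Hana, Sachiko, and Yoshiko — each takes 1/15.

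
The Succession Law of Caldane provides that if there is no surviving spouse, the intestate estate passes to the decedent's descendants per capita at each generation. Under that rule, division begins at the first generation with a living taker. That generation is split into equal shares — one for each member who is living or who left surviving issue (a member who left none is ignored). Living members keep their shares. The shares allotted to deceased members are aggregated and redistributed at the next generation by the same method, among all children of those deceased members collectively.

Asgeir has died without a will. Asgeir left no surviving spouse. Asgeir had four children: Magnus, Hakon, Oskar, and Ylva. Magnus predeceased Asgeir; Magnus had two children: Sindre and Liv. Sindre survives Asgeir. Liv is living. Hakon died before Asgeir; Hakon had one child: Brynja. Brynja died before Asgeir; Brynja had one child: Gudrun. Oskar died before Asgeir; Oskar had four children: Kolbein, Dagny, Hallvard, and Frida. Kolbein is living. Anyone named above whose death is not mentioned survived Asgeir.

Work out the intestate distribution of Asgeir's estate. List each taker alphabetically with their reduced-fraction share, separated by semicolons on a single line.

There is no surviving spouse, so the entire estate passes to Asgeir's descendants per capita at each generation.
At generation 1 (Magnus, Hakon, Oskar, Ylva) there are 4 shares of (1)/4 = 1/4 each.
Living: Ylva — each takes 1/4.
Deceased: Magnus, Hakon, and Oskar. Their combined 3/4 is pooled and carried to generation 2.
At generation 2 (Sindre, Liv, Brynja, Kolbein, Dagny, Hallvard, Frida) there are 7 shares of (3/4)/7 = 3/28 each.
Living: Sindre, Liv, Kolbein, Dagny, Hallvard, and Frida — each takes 3/28.
Deceased: Brynja. That 3/28 share is carried to generation 3.
At generation 3 (Gudrun) there are 1 shares of (3/28)/1 = 3/28 each.
Living: Gudrun — each takes 3/28.

Dagny 3/28; Frida 3/28; Gudrun 3/28; Hallvard 3/28; Kolbein 3/28; Liv 3/28; Sindre 3/28; Ylva 1/4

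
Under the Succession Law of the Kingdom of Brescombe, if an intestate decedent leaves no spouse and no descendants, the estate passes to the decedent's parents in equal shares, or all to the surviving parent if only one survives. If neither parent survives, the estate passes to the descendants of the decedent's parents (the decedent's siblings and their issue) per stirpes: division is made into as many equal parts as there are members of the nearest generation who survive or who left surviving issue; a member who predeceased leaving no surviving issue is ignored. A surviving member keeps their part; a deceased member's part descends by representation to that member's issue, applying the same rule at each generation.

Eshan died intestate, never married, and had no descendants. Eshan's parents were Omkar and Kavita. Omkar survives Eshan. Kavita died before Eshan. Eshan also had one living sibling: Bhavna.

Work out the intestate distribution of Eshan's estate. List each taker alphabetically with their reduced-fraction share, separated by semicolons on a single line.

Omkar 1

Only one parent, Omkar, survives, so Omkar takes the entire estate. The siblings take nothing because a surviving parent has priority.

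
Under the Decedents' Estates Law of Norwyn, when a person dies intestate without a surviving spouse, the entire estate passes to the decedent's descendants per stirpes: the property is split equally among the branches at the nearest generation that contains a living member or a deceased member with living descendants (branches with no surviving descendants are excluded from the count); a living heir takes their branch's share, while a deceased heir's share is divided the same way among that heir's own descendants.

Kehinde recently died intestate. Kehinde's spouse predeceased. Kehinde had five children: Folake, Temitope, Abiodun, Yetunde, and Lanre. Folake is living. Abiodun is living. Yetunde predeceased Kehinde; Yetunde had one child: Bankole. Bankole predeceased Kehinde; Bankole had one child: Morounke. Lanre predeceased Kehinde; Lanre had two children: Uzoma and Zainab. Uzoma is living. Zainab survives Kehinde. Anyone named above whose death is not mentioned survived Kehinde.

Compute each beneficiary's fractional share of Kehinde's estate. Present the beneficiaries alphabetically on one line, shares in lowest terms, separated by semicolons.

Abiodun 1/5; Folake 1/5; Morounke 1/5; Temitope 1/5; Uzoma 1/10; Zainab 1/10

There is no surviving spouse, so the entire estate passes to Kehinde's descendants per stirpes.
The estate is divided into 5 equal shares of 1/5 among Folake, Temitope, Abiodun, Yetunde, Lanre.
Folake is living and takes 1/5.
Temitope is living and takes 1/5.
Abiodun is living and takes 1/5.
Yetunde predeceased; the 1/5 allotted to Yetunde's branch passes to Yetunde's issue by representation.
Bankole's line is the sole branch at this level, so the full 1/5 passes to Bankole's issue by representation.
Morounke is the sole taker at this level and receives the full 1/5.
Lanre predeceased; the 1/5 allotted to Lanre's branch passes to Lanre's issue by representation.
The 1/5 is divided into 2 equal shares of 1/10 among Uzoma, Zainab.
Uzoma is living and takes 1/10.
Zainab is living and takes 1/10.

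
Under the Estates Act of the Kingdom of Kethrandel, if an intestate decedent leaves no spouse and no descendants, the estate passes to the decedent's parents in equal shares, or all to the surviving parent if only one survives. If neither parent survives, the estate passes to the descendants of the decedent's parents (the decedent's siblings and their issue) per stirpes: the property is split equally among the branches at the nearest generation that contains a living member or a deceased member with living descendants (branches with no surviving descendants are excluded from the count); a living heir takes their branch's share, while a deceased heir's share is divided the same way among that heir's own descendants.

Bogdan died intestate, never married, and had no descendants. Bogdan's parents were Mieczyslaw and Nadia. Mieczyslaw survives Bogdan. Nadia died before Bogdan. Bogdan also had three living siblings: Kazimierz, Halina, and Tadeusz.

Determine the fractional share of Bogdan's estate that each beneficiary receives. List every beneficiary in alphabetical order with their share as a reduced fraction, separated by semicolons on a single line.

Only one parent, Mieczyslaw, survives, so Mieczyslaw takes the entire estate. The siblings take nothing because a surviving parent has priority.

Mieczyslaw 1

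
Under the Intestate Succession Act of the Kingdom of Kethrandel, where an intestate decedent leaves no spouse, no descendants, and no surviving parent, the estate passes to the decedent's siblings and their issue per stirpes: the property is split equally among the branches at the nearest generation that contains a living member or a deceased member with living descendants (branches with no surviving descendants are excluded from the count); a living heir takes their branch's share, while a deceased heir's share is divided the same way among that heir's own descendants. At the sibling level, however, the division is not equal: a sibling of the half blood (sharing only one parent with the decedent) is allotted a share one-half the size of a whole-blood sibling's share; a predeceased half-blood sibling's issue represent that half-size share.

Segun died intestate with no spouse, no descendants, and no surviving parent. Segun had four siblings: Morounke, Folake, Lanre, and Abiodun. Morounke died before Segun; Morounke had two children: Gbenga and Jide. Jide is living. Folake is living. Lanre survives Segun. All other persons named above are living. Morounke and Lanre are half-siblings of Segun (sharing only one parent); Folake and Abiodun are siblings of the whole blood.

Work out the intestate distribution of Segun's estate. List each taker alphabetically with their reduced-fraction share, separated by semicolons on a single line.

Abiodun 1/3; Folake 1/3; Gbenga 1/12; Jide 1/12; Lanre 1/6

No spouse, descendants, or parent survives, so the estate passes to Segun's siblings per stirpes.
Half-blood siblings count for one-half the weight of whole-blood siblings at the initial division.
Dividing 1 in proportion to weights (total weight 3): Morounke (weight 1/2) → 1/6; Folake (weight 1) → 1/3; Lanre (weight 1/2) → 1/6; Abiodun (weight 1) → 1/3.
Morounke predeceased; the 1/6 allotted to Morounke's branch passes to Morounke's issue by representation.
The 1/6 is divided into 2 equal shares of 1/12 among Gbenga, Jide.
Gbenga is living and takes 1/12.
Jide is living and takes 1/12.
Folake is living and takes 1/3.
Lanre is living and takes 1/6.
Abiodun is living and takes 1/3.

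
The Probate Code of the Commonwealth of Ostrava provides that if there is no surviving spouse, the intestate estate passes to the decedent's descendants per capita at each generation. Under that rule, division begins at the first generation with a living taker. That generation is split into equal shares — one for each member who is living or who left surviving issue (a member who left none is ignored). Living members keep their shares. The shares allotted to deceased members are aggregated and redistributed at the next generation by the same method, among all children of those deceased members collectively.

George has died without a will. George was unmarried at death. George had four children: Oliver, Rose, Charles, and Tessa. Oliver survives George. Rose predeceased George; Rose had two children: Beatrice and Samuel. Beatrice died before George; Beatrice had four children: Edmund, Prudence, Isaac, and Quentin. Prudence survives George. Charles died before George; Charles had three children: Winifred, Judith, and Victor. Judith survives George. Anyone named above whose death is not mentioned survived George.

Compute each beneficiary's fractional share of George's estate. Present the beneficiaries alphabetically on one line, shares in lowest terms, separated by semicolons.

There is no surviving spouse, so the entire estate passes to George's descendants per capita at each generation.
At generation 1 (Oliver, Rose, Charles, Tessa) there are 4 shares of (1)/4 = 1/4 each.
Living: Oliver and Tessa — each takes 1/4.
Deceased: Rose and Charles. Their combined 1/2 is pooled and carried to generation 2.
At generation 2 (Beatrice, Samuel, Winifred, Judith, Victor) there are 5 shares of (1/2)/5 = 1/10 each.
Living: Samuel, Winifred, Judith, and Victor — each takes 1/10.
Deceased: Beatrice. That 1/10 share is carried to generation 3.
At generation 3 (Edmund, Prudence, Isaac, Quentin) there are 4 shares of (1/10)/4 = 1/40 each.
Living: Edmund, Prudence, Isaac, and Quentin — each takes 1/40.

Edmund 1/40; Isaac 1/40; Judith 1/10; Oliver 1/4; Prudence 1/40; Quentin 1/40; Samuel 1/10; Tessa 1/4; Victor 1/10; Winifred 1/10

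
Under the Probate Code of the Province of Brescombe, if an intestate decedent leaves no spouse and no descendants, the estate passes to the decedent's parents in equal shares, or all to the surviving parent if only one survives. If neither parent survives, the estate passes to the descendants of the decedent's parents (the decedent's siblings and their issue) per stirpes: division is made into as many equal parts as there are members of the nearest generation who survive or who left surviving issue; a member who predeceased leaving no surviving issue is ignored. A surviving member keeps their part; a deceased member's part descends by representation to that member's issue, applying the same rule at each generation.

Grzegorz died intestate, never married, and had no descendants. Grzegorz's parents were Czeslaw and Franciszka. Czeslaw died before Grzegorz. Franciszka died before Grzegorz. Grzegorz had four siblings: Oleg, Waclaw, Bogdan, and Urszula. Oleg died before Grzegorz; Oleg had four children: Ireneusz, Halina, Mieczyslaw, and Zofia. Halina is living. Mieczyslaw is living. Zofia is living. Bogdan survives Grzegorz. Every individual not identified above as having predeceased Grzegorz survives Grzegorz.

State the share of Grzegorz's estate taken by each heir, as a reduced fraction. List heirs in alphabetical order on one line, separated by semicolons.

Bogdan 1/4; Halina 1/16; Ireneusz 1/16; Mieczyslaw 1/16; Urszula 1/4; Waclaw 1/4; Zofia 1/16

Neither parent survives and there are no descendants, so the estate passes to Grzegorz's siblings and their issue per stirpes.
The estate is divided into 4 equal shares of 1/4 among Oleg, Waclaw, Bogdan, Urszula.
Oleg predeceased; the 1/4 allotted to Oleg's branch passes to Oleg's issue by representation.
The 1/4 is divided into 4 equal shares of 1/16 among Ireneusz, Halina, Mieczyslaw, Zofia.
Ireneusz is living and takes 1/16.
Halina is living and takes 1/16.
Mieczyslaw is living and takes 1/16.
Zofia is living and takes 1/16.
Waclaw is living and takes 1/4.
Bogdan is living and takes 1/4.
Urszula is living and takes 1/4.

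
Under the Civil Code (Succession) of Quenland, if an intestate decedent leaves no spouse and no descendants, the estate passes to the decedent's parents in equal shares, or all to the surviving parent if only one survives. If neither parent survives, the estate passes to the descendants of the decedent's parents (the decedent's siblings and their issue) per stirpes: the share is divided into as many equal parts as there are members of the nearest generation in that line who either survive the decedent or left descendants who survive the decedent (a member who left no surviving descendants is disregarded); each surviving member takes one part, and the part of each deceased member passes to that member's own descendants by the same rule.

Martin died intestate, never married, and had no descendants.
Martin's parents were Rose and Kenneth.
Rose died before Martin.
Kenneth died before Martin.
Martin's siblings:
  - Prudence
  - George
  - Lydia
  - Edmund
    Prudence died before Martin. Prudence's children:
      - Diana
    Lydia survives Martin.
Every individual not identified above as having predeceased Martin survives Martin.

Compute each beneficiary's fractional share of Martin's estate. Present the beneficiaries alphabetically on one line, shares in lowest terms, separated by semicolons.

Diana 1/4; Edmund 1/4; George 1/4; Lydia 1/4

Neither parent survives and there are no descendants, so the estate passes to Martin's siblings and their issue per stirpes.
The estate is divided into 4 equal shares of 1/4 among Prudence, George, Lydia, Edmund.
Prudence predeceased; the 1/4 allotted to Prudence's branch passes to Prudence's issue by representation.
Diana is the sole taker at this level and receives the full 1/4.
George is living and takes 1/4.
Lydia is living and takes 1/4.
Edmund is living and takes 1/4.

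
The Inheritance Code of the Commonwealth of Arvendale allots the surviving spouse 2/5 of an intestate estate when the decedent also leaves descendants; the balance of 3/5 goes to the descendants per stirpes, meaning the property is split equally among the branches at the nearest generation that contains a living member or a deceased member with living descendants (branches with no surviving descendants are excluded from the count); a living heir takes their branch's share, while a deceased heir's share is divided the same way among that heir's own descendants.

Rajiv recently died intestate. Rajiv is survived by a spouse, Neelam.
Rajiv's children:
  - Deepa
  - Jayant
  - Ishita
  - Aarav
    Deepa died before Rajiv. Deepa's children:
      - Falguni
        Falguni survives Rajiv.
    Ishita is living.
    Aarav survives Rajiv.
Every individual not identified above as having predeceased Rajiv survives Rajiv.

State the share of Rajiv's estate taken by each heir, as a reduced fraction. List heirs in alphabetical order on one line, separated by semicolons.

Neelam, as surviving spouse, takes 2/5.
The remaining 3/5 passes to Rajiv's descendants per stirpes.
The 3/5 is divided into 4 equal shares of 3/20 among Deepa, Jayant, Ishita, Aarav.
Deepa predeceased; the 3/20 allotted to Deepa's branch passes to Deepa's issue by representation.
Falguni is the sole taker at this level and receives the full 3/20.
Jayant is living and takes 3/20.
Ishita is living and takes 3/20.
Aarav is living and takes 3/20.

Aarav 3/20; Falguni 3/20; Ishita 3/20; Jayant 3/20; Neelam 2/5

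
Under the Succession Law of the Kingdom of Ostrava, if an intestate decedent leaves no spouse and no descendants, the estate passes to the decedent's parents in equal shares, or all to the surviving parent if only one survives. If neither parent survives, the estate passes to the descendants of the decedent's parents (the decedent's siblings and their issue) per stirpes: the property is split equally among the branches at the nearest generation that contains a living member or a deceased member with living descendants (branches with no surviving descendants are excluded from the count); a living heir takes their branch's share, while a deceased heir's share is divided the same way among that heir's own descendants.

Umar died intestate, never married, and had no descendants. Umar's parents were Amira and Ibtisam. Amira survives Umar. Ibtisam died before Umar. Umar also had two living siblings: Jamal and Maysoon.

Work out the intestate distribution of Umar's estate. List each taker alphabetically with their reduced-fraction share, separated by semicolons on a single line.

Only one parent, Amira, survives, so Amira takes the entire estate. The siblings take nothing because a surviving parent has priority.

Amira 1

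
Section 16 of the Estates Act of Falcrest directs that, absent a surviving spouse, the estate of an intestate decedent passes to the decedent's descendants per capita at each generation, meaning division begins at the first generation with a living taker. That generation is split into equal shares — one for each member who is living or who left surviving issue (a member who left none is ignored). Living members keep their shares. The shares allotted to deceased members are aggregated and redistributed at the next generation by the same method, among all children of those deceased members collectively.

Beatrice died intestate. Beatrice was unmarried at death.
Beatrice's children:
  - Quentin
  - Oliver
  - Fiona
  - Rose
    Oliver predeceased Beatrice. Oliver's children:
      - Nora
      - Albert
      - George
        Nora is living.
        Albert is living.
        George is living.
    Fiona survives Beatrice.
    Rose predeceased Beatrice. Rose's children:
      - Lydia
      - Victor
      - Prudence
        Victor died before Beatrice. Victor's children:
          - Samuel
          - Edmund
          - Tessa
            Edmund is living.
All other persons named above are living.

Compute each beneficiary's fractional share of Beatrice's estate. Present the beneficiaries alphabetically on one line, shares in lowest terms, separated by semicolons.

Albert 1/12; Edmund 1/36; Fiona 1/4; George 1/12; Lydia 1/12; Nora 1/12; Prudence 1/12; Quentin 1/4; Samuel 1/36; Tessa 1/36

There is no surviving spouse, so the entire estate passes to Beatrice's descendants per capita at each generation.
At generation 1 (Quentin, Oliver, Fiona, Rose) there are 4 shares of (1)/4 = 1/4 each.
Living: Quentin and Fiona — each takes 1/4.
Deceased: Oliver and Rose. Their combined 1/2 is pooled and carried to generation 2.
At generation 2 (Nora, Albert, George, Lydia, Victor, Prudence) there are 6 shares of (1/2)/6 = 1/12 each.
Living: Nora, Albert, George, Lydia, and Prudence — each takes 1/12.
Deceased: Victor. That 1/12 share is carried to generation 3.
At generation 3 (Samuel, Edmund, Tessa) there are 3 shares of (1/12)/3 = 1/36 each.
Living: Samuel, Edmund, and Tessa — each takes 1/36.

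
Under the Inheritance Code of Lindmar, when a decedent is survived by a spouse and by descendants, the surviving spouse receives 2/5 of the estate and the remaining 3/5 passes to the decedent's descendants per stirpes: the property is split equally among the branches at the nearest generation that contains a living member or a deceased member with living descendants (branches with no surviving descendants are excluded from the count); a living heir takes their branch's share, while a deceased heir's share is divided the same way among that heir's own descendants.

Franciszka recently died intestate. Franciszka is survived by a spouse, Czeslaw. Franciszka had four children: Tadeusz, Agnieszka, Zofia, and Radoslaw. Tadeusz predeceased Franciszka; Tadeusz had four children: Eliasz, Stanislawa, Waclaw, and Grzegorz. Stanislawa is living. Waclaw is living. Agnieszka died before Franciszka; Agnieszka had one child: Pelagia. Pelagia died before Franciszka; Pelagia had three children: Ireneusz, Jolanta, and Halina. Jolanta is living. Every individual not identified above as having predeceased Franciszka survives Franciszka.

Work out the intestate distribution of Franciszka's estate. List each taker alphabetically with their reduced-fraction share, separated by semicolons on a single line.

Czeslaw, as surviving spouse, takes 2/5.
The remaining 3/5 passes to Franciszka's descendants per stirpes.
The 3/5 is divided into 4 equal shares of 3/20 among Tadeusz, Agnieszka, Zofia, Radoslaw.
Tadeusz predeceased; the 3/20 allotted to Tadeusz's branch passes to Tadeusz's issue by representation.
The 3/20 is divided into 4 equal shares of 3/80 among Eliasz, Stanislawa, Waclaw, Grzegorz.
Eliasz is living and takes 3/80.
Stanislawa is living and takes 3/80.
Waclaw is living and takes 3/80.
Grzegorz is living and takes 3/80.
Agnieszka predeceased; the 3/20 allotted to Agnieszka's branch passes to Agnieszka's issue by representation.
Pelagia's line is the sole branch at this level, so the full 3/20 passes to Pelagia's issue by representation.
The 3/20 is divided into 3 equal shares of 1/20 among Ireneusz, Jolanta, Halina.
Ireneusz is living and takes 1/20.
Jolanta is living and takes 1/20.
Halina is living and takes 1/20.
Zofia is living and takes 3/20.
Radoslaw is living and takes 3/20.

Czeslaw 2/5; Eliasz 3/80; Grzegorz 3/80; Halina 1/20; Ireneusz 1/20; Jolanta 1/20; Radoslaw 3/20; Stanislawa 3/80; Waclaw 3/80; Zofia 3/20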